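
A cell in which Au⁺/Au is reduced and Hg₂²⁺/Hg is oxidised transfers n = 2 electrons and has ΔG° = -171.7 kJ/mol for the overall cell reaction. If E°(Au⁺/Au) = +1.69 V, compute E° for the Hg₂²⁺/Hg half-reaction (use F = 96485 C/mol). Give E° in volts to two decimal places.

+0.80 V

E°cell = −ΔG°/(nF) = −(-171.7×10³)/((2)(96485)) = +0.890 V.
Since Au⁺/Au is the cathode and Hg₂²⁺/Hg the anode, E°cell = E°(Au⁺/Au) − E°(Hg₂²⁺/Hg).
So E°(Hg₂²⁺/Hg) = E°(Au⁺/Au) − E°cell = (+1.69) − (+0.890) = +0.80 V.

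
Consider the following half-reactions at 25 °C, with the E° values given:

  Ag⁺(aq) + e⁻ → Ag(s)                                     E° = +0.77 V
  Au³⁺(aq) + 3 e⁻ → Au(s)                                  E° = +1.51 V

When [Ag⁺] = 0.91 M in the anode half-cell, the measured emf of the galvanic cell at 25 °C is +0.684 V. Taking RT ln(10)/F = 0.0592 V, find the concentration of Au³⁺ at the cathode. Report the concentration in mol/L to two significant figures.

0.0011 M

Au³⁺/Au is the cathode, Ag⁺/Ag the anode: E°cell = +0.74 V, n = 3.
Overall reaction: Au³⁺(aq) + 3 Ag(s) → Au(s) + 3 Ag⁺(aq); Q = [Ag⁺]^3/[Au³⁺]^1.
From E = E° − (0.0592/n) log Q: log Q = (E° − E)·n/0.0592 = (+0.74 − (+0.684))·3/0.0592 = 2.8378.
So 1·log[Au³⁺] = 3·log(0.91) − log Q = -0.1229 − (2.8378) = -2.9607; [Au³⁺] = 10^(-2.9607) ≈ 0.0011 M.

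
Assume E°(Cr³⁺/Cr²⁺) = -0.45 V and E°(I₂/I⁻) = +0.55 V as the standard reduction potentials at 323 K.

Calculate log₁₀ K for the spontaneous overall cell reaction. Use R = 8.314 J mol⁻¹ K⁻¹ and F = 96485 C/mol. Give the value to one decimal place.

31.2

Cathode: I₂/I⁻; anode: Cr³⁺/Cr²⁺. E°cell = (+0.55) − (-0.45) = +1.00 V, with n = 2.
ΔG° = −nFE° = −RT ln K, so ln K = nFE°/(RT) = (2)(96485)(+1.00) / ((8.314)(323)) = 71.858.
log₁₀ K = 71.858 / ln 10 = 31.2.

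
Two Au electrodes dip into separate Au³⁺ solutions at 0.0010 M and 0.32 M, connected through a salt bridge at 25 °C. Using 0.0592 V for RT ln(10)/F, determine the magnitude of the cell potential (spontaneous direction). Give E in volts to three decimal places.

+0.049 V

For a concentration cell E°cell = 0. The 0.32 M side is the cathode (reduction is favoured where [Au³⁺] is higher).
With n = 3, E = −(0.0592/3) log([Au³⁺]ₐₙ/[Au³⁺]꜀ₐₜ) = −(0.0592/3) log(0.001/0.32) = −(0.0592/3)(-2.505) = +0.049 V.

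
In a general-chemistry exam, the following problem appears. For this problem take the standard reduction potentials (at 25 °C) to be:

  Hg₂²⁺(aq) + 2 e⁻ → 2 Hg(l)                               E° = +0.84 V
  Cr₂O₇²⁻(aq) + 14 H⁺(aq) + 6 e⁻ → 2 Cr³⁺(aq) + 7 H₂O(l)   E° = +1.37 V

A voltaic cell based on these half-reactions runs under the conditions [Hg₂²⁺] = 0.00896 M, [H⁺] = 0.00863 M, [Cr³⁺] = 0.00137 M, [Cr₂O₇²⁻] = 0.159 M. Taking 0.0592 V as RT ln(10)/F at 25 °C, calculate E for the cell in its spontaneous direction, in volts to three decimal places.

+0.354 V

Cr₂O₇²⁻/Cr³⁺ is the cathode (higher E°), Hg₂²⁺/Hg the anode: E°cell = +1.37 − (+0.84) = +0.53 V, n = 6.
Overall: Cr₂O₇²⁻(aq) + 14 H⁺(aq) + 6 Hg(l) → 2 Cr³⁺(aq) + 7 H₂O(l) + 3 Hg₂²⁺(aq)
Q = [Cr³⁺]^2·[Hg₂²⁺]^3 / ([Cr₂O₇²⁻]·[H⁺]^14); log Q = 17.825.
E = E° − (0.0592/n) log Q = +0.53 − (0.0592/6)(17.825) = +0.354 V.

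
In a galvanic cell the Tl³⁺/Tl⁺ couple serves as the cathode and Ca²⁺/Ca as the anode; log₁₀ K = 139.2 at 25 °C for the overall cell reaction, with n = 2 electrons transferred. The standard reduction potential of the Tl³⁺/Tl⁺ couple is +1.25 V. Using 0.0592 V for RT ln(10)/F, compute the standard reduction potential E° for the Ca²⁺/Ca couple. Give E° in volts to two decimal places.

E°cell = (0.0592/n)·log K = (0.0592/2)(139.2) = +4.120 V.
Since Tl³⁺/Tl⁺ is the cathode and Ca²⁺/Ca the anode, E°cell = E°(Tl³⁺/Tl⁺) − E°(Ca²⁺/Ca).
So E°(Ca²⁺/Ca) = E°(Tl³⁺/Tl⁺) − E°cell = (+1.25) − (+4.120) = -2.87 V.

-2.87 V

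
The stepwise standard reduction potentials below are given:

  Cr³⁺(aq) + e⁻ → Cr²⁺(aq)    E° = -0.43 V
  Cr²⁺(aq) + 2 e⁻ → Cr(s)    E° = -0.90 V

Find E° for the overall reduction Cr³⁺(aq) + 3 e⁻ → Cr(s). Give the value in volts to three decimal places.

-0.743 V

Standard free energies of sequential steps add: ΔG°₃ = ΔG°₁ + ΔG°₂, so n₃E°₃ = n₁E°₁ + n₂E°₂.
E°₃ = (1×-0.43 + 2×-0.90) / 3 = (-2.230) / 3 = -0.743 V.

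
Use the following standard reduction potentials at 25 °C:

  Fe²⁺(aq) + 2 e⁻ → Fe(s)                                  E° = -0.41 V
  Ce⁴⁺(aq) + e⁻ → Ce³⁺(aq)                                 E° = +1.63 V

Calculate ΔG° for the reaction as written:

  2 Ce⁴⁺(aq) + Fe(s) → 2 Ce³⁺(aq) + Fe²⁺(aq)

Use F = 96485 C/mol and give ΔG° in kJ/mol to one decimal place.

-393.7 kJ/mol

As written, Ce⁴⁺/Ce³⁺ is reduced (cathode) and Fe²⁺/Fe is oxidised (anode), so E°cell = (+1.63) − (-0.41) = +2.04 V.
Balancing electrons gives n = 2.
ΔG° = −nFE° = −(2)(96485)(+2.04) = -393,659 J = -393.7 kJ/mol.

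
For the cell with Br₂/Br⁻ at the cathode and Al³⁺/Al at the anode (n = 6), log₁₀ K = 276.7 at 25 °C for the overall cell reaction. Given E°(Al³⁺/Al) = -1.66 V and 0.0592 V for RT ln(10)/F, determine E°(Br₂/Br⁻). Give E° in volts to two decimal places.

+1.07 V

E°cell = (0.0592/n)·log K = (0.0592/6)(276.7) = +2.730 V.
Since Br₂/Br⁻ is the cathode and Al³⁺/Al the anode, E°cell = E°(Br₂/Br⁻) − E°(Al³⁺/Al).
So E°(Br₂/Br⁻) = E°cell + E°(Al³⁺/Al) = +2.730 + (-1.66) = +1.07 V.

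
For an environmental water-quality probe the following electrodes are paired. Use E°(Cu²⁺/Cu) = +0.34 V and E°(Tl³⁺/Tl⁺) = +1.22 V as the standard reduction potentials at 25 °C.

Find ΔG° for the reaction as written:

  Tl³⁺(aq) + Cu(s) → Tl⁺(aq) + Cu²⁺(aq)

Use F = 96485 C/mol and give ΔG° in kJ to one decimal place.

As written, Tl³⁺/Tl⁺ is reduced (cathode) and Cu²⁺/Cu is oxidised (anode), so E°cell = (+1.22) − (+0.34) = +0.88 V.
Balancing electrons gives n = 2.
ΔG° = −nFE° = −(2)(96485)(+0.88) = -169,814 J = -169.8 kJ.

-169.8 kJ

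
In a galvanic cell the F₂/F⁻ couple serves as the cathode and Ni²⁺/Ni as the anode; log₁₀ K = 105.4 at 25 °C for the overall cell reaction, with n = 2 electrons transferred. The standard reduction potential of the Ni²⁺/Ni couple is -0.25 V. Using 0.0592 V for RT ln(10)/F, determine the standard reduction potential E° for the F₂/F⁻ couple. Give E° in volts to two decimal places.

E°cell = (0.0592/n)·log K = (0.0592/2)(105.4) = +3.120 V.
Since F₂/F⁻ is the cathode and Ni²⁺/Ni the anode, E°cell = E°(F₂/F⁻) − E°(Ni²⁺/Ni).
So E°(F₂/F⁻) = E°cell + E°(Ni²⁺/Ni) = +3.120 + (-0.25) = +2.87 V.

+2.87 V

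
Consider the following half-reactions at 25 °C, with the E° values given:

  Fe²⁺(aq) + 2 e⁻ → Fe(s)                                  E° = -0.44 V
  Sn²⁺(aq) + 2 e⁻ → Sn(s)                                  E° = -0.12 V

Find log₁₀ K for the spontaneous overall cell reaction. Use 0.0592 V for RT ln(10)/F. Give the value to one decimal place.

10.8

Cathode: Sn²⁺/Sn; anode: Fe²⁺/Fe. E°cell = +0.32 V, n = 2.
log K = nE°cell / 0.0592 = (2)(+0.32) / 0.0592 = 10.8.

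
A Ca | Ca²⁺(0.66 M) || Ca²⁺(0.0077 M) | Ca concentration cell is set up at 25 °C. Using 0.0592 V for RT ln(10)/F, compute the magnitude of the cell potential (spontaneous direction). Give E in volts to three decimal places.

+0.057 V

For a concentration cell E°cell = 0. The 0.66 M side is the cathode (reduction is favoured where [Ca²⁺] is higher).
With n = 2, E = −(0.0592/2) log([Ca²⁺]ₐₙ/[Ca²⁺]꜀ₐₜ) = −(0.0592/2) log(0.0077/0.66) = −(0.0592/2)(-1.933) = +0.057 V.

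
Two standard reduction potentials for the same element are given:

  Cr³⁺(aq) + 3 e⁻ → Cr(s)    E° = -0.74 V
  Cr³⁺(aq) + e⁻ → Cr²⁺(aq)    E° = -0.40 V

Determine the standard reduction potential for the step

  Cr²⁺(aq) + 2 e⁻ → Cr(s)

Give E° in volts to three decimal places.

Sequential free energies add, so n₃E°₃ = n₁E°₁ + n₂E°₂.
With n₃ = 3, and the known step contributing 1×(-0.40) V, the unknown satisfies 2·E° = 3×(-0.74) − 1×(-0.40) = -1.820.
E° = -1.820 / 2 = -0.910 V.

-0.910 V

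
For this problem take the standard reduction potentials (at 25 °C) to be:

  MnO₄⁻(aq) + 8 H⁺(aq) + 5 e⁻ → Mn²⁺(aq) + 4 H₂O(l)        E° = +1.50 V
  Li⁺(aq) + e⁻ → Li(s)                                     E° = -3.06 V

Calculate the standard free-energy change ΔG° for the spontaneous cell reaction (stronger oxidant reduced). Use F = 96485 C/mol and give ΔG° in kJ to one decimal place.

MnO₄⁻/Mn²⁺ (E° = +1.50 V) is the cathode; Li⁺/Li (E° = -3.06 V) is the anode, so E°cell = +4.56 V.
Balancing electrons gives n = 5 (lcm of 5 and 1).
ΔG° = −nFE° = −(5)(96485)(+4.56) = -2,199,858 J = -2199.9 kJ.

-2199.9 kJ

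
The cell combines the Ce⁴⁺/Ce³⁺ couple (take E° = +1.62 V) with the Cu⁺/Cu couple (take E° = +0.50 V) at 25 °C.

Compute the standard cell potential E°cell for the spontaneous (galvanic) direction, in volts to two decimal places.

+1.12 V

The Ce⁴⁺/Ce³⁺ couple has the higher reduction potential, so it is the cathode; Cu⁺/Cu is oxidised at the anode.
E°cell = E°(cathode) − E°(anode) = (+1.62) − (+0.50) = +1.12 V.
Since E°cell > 0, the reaction is spontaneous under standard conditions.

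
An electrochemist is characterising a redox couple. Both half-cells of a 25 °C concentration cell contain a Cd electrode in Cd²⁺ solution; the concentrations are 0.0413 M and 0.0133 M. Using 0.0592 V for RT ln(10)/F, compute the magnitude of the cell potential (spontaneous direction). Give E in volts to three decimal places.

+0.015 V

For a concentration cell E°cell = 0. The 0.0413 M side is the cathode (reduction is favoured where [Cd²⁺] is higher).
With n = 2, E = −(0.0592/2) log([Cd²⁺]ₐₙ/[Cd²⁺]꜀ₐₜ) = −(0.0592/2) log(0.0133/0.0413) = −(0.0592/2)(-0.492) = +0.015 V.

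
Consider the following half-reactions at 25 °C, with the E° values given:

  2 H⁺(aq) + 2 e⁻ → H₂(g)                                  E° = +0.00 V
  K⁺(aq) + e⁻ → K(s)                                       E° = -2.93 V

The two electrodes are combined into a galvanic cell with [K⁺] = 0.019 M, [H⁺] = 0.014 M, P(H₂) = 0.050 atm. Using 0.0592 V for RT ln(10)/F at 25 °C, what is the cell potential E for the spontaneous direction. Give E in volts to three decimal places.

H⁺/H₂ is the cathode (higher E°), K⁺/K the anode: E°cell = +0.00 − (-2.93) = +2.93 V, n = 2.
Overall: 2 H⁺(aq) + 2 K(s) → H₂(g) + 2 K⁺(aq)
Q = P(H₂)·[K⁺]^2 / ([H⁺]^2); log Q = -1.036.
E = E° − (0.0592/n) log Q = +2.93 − (0.0592/2)(-1.036) = +2.961 V.

+2.961 V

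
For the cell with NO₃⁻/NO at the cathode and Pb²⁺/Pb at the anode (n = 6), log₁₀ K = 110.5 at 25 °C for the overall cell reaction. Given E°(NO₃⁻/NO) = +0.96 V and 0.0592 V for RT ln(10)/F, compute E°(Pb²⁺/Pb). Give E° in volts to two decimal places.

-0.13 V

E°cell = (0.0592/n)·log K = (0.0592/6)(110.5) = +1.090 V.
Since NO₃⁻/NO is the cathode and Pb²⁺/Pb the anode, E°cell = E°(NO₃⁻/NO) − E°(Pb²⁺/Pb).
So E°(Pb²⁺/Pb) = E°(NO₃⁻/NO) − E°cell = (+0.96) − (+1.090) = -0.13 V.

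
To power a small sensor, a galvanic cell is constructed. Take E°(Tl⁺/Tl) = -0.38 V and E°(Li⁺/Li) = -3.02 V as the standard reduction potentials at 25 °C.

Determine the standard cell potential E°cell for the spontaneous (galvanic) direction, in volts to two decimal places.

+2.64 V

The Tl⁺/Tl couple has the higher reduction potential, so it is the cathode; Li⁺/Li is oxidised at the anode.
E°cell = E°(cathode) − E°(anode) = (-0.38) − (-3.02) = +2.64 V.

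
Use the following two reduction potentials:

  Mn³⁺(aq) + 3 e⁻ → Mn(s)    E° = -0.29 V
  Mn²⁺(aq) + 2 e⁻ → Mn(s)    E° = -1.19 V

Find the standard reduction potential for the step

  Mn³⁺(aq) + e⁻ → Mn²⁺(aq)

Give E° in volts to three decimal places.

Sequential free energies add, so n₃E°₃ = n₁E°₁ + n₂E°₂.
With n₃ = 3, and the known step contributing 2×(-1.19) V, the unknown satisfies 1·E° = 3×(-0.29) − 2×(-1.19) = +1.510.
E° = +1.510 / 1 = +1.510 V.

+1.510 V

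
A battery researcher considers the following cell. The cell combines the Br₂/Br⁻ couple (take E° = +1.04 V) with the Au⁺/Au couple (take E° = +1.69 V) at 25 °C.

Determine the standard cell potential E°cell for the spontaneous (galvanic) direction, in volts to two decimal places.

+0.65 V

The Au⁺/Au couple has the higher reduction potential, so it is the cathode; Br₂/Br⁻ is oxidised at the anode.
E°cell = E°(cathode) − E°(anode) = (+1.69) − (+1.04) = +0.65 V.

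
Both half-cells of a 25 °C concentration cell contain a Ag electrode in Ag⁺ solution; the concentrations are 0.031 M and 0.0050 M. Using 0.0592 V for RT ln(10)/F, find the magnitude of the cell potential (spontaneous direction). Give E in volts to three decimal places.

For a concentration cell E°cell = 0. The 0.031 M side is the cathode (reduction is favoured where [Ag⁺] is higher).
With n = 1, E = −(0.0592/1) log([Ag⁺]ₐₙ/[Ag⁺]꜀ₐₜ) = −(0.0592/1) log(0.005/0.031) = −(0.0592/1)(-0.792) = +0.047 V.

+0.047 V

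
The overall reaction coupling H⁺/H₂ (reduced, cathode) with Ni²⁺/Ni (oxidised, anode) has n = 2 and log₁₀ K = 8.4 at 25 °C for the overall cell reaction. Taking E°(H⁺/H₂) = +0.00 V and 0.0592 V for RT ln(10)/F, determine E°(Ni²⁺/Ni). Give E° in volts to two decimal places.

E°cell = (0.0592/n)·log K = (0.0592/2)(8.4) = +0.249 V.
Since H⁺/H₂ is the cathode and Ni²⁺/Ni the anode, E°cell = E°(H⁺/H₂) − E°(Ni²⁺/Ni).
So E°(Ni²⁺/Ni) = E°(H⁺/H₂) − E°cell = (+0.00) − (+0.249) = -0.25 V.

-0.25 V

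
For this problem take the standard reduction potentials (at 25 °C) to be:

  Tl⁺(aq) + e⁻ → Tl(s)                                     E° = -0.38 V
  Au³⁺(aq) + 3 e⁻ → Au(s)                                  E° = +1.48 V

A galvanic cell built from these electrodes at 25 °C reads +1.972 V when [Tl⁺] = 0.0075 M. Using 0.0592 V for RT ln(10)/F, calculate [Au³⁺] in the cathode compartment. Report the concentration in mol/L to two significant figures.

0.20 M

Au³⁺/Au is the cathode, Tl⁺/Tl the anode: E°cell = +1.86 V, n = 3.
Overall reaction: Au³⁺(aq) + 3 Tl(s) → Au(s) + 3 Tl⁺(aq); Q = [Tl⁺]^3/[Au³⁺]^1.
From E = E° − (0.0592/n) log Q: log Q = (E° − E)·n/0.0592 = (+1.86 − (+1.972))·3/0.0592 = -5.6757.
So 1·log[Au³⁺] = 3·log(0.0075) − log Q = -6.3748 − (-5.6757) = -0.6991; [Au³⁺] = 10^(-0.6991) ≈ 0.20 M.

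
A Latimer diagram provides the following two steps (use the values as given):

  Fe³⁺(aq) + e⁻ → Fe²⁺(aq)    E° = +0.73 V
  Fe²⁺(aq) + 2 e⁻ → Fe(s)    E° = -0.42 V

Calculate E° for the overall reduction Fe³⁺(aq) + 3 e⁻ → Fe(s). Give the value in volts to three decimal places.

-0.037 V

Since ΔG° = −nFE° is additive over sequential reductions, n₃E°₃ = n₁E°₁ + n₂E°₂.
E°₃ = (1×+0.73 + 2×-0.42) / 3 = (-0.110) / 3 = -0.037 V.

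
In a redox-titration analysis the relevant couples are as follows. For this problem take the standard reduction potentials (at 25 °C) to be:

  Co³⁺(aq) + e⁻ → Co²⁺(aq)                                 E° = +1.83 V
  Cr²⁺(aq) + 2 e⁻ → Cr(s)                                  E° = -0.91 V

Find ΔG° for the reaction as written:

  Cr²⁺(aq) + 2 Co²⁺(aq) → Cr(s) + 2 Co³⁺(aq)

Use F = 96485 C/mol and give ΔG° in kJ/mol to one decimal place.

As written, Cr²⁺/Cr is reduced (cathode) and Co³⁺/Co²⁺ is oxidised (anode), so E°cell = (-0.91) − (+1.83) = -2.74 V.
Balancing electrons gives n = 2.
ΔG° = −nFE° = −(2)(96485)(-2.74) = 528,738 J = +528.7 kJ/mol.

+528.7 kJ/mol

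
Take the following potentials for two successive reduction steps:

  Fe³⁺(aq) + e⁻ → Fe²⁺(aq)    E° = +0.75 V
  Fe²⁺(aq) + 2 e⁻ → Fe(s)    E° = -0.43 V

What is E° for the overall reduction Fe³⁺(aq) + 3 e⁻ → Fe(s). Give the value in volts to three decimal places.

-0.037 V

Since ΔG° = −nFE° is additive over sequential reductions, n₃E°₃ = n₁E°₁ + n₂E°₂.
E°₃ = (1×+0.75 + 2×-0.43) / 3 = (-0.110) / 3 = -0.037 V.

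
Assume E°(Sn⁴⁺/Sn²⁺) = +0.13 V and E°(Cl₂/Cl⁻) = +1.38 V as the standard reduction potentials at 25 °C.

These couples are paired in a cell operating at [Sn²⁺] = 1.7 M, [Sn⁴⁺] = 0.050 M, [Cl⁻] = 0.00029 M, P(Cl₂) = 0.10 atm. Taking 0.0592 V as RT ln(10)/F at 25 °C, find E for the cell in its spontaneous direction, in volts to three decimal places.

Cl₂/Cl⁻ is the cathode (higher E°), Sn⁴⁺/Sn²⁺ the anode: E°cell = +1.38 − (+0.13) = +1.25 V, n = 2.
Overall: Cl₂(g) + Sn²⁺(aq) → 2 Cl⁻(aq) + Sn⁴⁺(aq)
Q = [Cl⁻]^2·[Sn⁴⁺] / (P(Cl₂)·[Sn²⁺]); log Q = -7.607.
E = E° − (0.0592/n) log Q = +1.25 − (0.0592/2)(-7.607) = +1.475 V.

+1.475 V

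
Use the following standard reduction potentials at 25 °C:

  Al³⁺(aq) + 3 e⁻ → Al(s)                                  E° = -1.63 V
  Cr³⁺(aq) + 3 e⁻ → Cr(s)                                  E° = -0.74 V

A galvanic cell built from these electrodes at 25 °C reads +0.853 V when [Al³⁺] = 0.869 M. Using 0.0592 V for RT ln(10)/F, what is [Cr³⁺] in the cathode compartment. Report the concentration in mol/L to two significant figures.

0.012 M

Cr³⁺/Cr is the cathode, Al³⁺/Al the anode: E°cell = +0.89 V, n = 3.
Overall reaction: Cr³⁺(aq) + Al(s) → Cr(s) + Al³⁺(aq); Q = [Al³⁺]^1/[Cr³⁺]^1.
From E = E° − (0.0592/n) log Q: log Q = (E° − E)·n/0.0592 = (+0.89 − (+0.853))·3/0.0592 = 1.8750.
So 1·log[Cr³⁺] = 1·log(0.869) − log Q = -0.0610 − (1.8750) = -1.9360; [Cr³⁺] = 10^(-1.9360) ≈ 0.012 M.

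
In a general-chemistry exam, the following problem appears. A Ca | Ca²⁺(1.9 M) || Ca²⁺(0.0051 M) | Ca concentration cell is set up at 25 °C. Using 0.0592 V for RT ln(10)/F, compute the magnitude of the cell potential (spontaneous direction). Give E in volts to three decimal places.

+0.076 V

For a concentration cell E°cell = 0. The 1.9 M side is the cathode (reduction is favoured where [Ca²⁺] is higher).
With n = 2, E = −(0.0592/2) log([Ca²⁺]ₐₙ/[Ca²⁺]꜀ₐₜ) = −(0.0592/2) log(0.0051/1.9) = −(0.0592/2)(-2.571) = +0.076 V.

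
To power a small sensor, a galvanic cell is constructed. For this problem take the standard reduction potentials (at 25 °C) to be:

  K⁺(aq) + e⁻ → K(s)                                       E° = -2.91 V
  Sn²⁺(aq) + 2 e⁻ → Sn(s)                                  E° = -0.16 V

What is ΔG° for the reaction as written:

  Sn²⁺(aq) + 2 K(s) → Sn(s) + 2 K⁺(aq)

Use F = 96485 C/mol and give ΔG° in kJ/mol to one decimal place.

-530.7 kJ/mol

As written, Sn²⁺/Sn is reduced (cathode) and K⁺/K is oxidised (anode), so E°cell = (-0.16) − (-2.91) = +2.75 V.
Balancing electrons gives n = 2.
ΔG° = −nFE° = −(2)(96485)(+2.75) = -530,668 J = -530.7 kJ/mol.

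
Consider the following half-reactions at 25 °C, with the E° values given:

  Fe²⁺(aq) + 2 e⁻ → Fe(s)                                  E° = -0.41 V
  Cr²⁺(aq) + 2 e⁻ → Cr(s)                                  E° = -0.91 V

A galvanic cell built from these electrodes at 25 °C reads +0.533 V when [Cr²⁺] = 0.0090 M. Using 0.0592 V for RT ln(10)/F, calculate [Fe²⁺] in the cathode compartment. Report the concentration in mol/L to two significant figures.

0.12 M

Fe²⁺/Fe is the cathode, Cr²⁺/Cr the anode: E°cell = +0.50 V, n = 2.
Overall reaction: Fe²⁺(aq) + Cr(s) → Fe(s) + Cr²⁺(aq); Q = [Cr²⁺]^1/[Fe²⁺]^1.
From E = E° − (0.0592/n) log Q: log Q = (E° − E)·n/0.0592 = (+0.50 − (+0.533))·2/0.0592 = -1.1149.
So 1·log[Fe²⁺] = 1·log(0.009) − log Q = -2.0458 − (-1.1149) = -0.9309; [Fe²⁺] = 10^(-0.9309) ≈ 0.12 M.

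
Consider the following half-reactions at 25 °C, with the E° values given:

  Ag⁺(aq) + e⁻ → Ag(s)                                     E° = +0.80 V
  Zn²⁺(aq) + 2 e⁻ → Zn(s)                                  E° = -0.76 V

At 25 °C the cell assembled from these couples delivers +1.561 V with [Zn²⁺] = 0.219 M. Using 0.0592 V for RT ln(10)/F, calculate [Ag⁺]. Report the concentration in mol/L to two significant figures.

0.49 M

Ag⁺/Ag is the cathode, Zn²⁺/Zn the anode: E°cell = +1.56 V, n = 2.
Overall reaction: 2 Ag⁺(aq) + Zn(s) → 2 Ag(s) + Zn²⁺(aq); Q = [Zn²⁺]^1/[Ag⁺]^2.
From E = E° − (0.0592/n) log Q: log Q = (E° − E)·n/0.0592 = (+1.56 − (+1.561))·2/0.0592 = -0.0338.
So 2·log[Ag⁺] = 1·log(0.219) − log Q = -0.6596 − (-0.0338) = -0.6258; log[Ag⁺] = -0.6258 / 2 = -0.3129; [Ag⁺] = 10^(-0.3129) ≈ 0.49 M.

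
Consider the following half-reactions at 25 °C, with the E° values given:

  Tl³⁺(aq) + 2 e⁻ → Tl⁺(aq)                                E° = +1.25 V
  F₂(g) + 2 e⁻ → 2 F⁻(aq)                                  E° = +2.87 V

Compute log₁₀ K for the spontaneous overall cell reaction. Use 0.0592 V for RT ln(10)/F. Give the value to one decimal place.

54.7

Cathode: F₂/F⁻; anode: Tl³⁺/Tl⁺. E°cell = +1.62 V, n = 2.
log K = nE°cell / 0.0592 = (2)(+1.62) / 0.0592 = 54.7.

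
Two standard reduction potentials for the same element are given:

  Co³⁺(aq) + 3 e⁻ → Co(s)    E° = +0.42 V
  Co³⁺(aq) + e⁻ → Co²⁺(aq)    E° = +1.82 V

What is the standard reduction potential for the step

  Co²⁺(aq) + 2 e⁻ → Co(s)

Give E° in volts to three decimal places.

-0.280 V

Sequential free energies add, so n₃E°₃ = n₁E°₁ + n₂E°₂.
With n₃ = 3, and the known step contributing 1×(+1.82) V, the unknown satisfies 2·E° = 3×(+0.42) − 1×(+1.82) = -0.560.
E° = -0.560 / 2 = -0.280 V.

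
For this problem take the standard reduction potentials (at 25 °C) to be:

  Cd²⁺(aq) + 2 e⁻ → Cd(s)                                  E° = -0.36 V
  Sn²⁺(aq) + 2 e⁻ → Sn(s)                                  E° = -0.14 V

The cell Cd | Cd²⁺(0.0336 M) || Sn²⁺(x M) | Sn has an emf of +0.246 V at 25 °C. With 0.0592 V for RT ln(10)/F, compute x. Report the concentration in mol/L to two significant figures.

0.25 M

Sn²⁺/Sn is the cathode, Cd²⁺/Cd the anode: E°cell = +0.22 V, n = 2.
Overall reaction: Sn²⁺(aq) + Cd(s) → Sn(s) + Cd²⁺(aq); Q = [Cd²⁺]^1/[Sn²⁺]^1.
From E = E° − (0.0592/n) log Q: log Q = (E° − E)·n/0.0592 = (+0.22 − (+0.246))·2/0.0592 = -0.8784.
So 1·log[Sn²⁺] = 1·log(0.0336) − log Q = -1.4737 − (-0.8784) = -0.5953; [Sn²⁺] = 10^(-0.5953) ≈ 0.25 M.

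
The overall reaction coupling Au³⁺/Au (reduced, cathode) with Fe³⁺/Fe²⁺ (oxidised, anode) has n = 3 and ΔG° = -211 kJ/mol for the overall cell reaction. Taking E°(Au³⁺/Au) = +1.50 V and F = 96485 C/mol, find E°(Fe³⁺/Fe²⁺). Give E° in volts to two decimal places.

E°cell = −ΔG°/(nF) = −(-211×10³)/((3)(96485)) = +0.729 V.
Since Au³⁺/Au is the cathode and Fe³⁺/Fe²⁺ the anode, E°cell = E°(Au³⁺/Au) − E°(Fe³⁺/Fe²⁺).
So E°(Fe³⁺/Fe²⁺) = E°(Au³⁺/Au) − E°cell = (+1.50) − (+0.729) = +0.77 V.

+0.77 V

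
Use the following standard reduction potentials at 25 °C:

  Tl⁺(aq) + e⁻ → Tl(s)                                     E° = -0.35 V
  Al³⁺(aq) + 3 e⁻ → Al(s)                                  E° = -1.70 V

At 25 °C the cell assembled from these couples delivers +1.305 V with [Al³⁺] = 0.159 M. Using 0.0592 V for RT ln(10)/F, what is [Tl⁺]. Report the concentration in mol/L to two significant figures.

Tl⁺/Tl is the cathode, Al³⁺/Al the anode: E°cell = +1.35 V, n = 3.
Overall reaction: 3 Tl⁺(aq) + Al(s) → 3 Tl(s) + Al³⁺(aq); Q = [Al³⁺]^1/[Tl⁺]^3.
From E = E° − (0.0592/n) log Q: log Q = (E° − E)·n/0.0592 = (+1.35 − (+1.305))·3/0.0592 = 2.2804.
So 3·log[Tl⁺] = 1·log(0.159) − log Q = -0.7986 − (2.2804) = -3.0790; log[Tl⁺] = -3.0790 / 3 = -1.0263; [Tl⁺] = 10^(-1.0263) ≈ 0.094 M.

0.094 M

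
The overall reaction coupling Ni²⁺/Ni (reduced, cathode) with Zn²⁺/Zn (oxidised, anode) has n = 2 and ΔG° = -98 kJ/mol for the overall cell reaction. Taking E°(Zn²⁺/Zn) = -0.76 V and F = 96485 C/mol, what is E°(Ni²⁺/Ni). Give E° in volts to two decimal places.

E°cell = −ΔG°/(nF) = −(-98×10³)/((2)(96485)) = +0.508 V.
Since Ni²⁺/Ni is the cathode and Zn²⁺/Zn the anode, E°cell = E°(Ni²⁺/Ni) − E°(Zn²⁺/Zn).
So E°(Ni²⁺/Ni) = E°cell + E°(Zn²⁺/Zn) = +0.508 + (-0.76) = -0.25 V.

-0.25 V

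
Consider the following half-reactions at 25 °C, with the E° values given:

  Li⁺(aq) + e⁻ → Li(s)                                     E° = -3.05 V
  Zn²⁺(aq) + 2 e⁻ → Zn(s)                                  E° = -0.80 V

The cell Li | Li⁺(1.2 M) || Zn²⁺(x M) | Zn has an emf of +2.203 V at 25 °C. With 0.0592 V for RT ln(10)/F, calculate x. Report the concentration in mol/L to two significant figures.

Zn²⁺/Zn is the cathode, Li⁺/Li the anode: E°cell = +2.25 V, n = 2.
Overall reaction: Zn²⁺(aq) + 2 Li(s) → Zn(s) + 2 Li⁺(aq); Q = [Li⁺]^2/[Zn²⁺]^1.
From E = E° − (0.0592/n) log Q: log Q = (E° − E)·n/0.0592 = (+2.25 − (+2.203))·2/0.0592 = 1.5878.
So 1·log[Zn²⁺] = 2·log(1.2) − log Q = 0.1584 − (1.5878) = -1.4294; [Zn²⁺] = 10^(-1.4294) ≈ 0.037 M.

0.037 M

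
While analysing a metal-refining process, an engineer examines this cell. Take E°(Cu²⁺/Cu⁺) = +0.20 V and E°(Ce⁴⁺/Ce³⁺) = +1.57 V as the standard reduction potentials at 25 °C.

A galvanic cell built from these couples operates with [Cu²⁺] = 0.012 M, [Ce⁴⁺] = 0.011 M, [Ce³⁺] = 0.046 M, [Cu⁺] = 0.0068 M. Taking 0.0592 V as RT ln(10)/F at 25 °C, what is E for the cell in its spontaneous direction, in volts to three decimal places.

Ce⁴⁺/Ce³⁺ is the cathode (higher E°), Cu²⁺/Cu⁺ the anode: E°cell = +1.57 − (+0.20) = +1.37 V, n = 1.
Overall: Ce⁴⁺(aq) + Cu⁺(aq) → Ce³⁺(aq) + Cu²⁺(aq)
Q = [Ce³⁺]·[Cu²⁺] / ([Ce⁴⁺]·[Cu⁺]); log Q = 0.868.
E = E° − (0.0592/n) log Q = +1.37 − (0.0592/1)(0.868) = +1.319 V.

+1.319 V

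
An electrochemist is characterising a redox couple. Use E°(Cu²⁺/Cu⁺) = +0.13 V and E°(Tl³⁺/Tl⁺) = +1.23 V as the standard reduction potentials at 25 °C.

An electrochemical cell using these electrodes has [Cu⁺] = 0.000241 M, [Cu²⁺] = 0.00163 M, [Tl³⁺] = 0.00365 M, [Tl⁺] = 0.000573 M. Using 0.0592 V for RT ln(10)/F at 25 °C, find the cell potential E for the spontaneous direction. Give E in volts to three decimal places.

Tl³⁺/Tl⁺ is the cathode (higher E°), Cu²⁺/Cu⁺ the anode: E°cell = +1.23 − (+0.13) = +1.10 V, n = 2.
Overall: Tl³⁺(aq) + 2 Cu⁺(aq) → Tl⁺(aq) + 2 Cu²⁺(aq)
Q = [Tl⁺]·[Cu²⁺]^2 / ([Tl³⁺]·[Cu⁺]^2); log Q = 0.856.
E = E° − (0.0592/n) log Q = +1.10 − (0.0592/2)(0.856) = +1.075 V.

+1.075 V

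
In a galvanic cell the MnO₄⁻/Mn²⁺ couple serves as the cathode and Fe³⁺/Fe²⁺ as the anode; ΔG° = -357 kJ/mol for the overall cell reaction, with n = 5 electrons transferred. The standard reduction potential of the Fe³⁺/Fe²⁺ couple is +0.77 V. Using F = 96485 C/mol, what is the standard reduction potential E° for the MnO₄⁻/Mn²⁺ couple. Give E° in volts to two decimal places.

+1.51 V

E°cell = −ΔG°/(nF) = −(-357×10³)/((5)(96485)) = +0.740 V.
Since MnO₄⁻/Mn²⁺ is the cathode and Fe³⁺/Fe²⁺ the anode, E°cell = E°(MnO₄⁻/Mn²⁺) − E°(Fe³⁺/Fe²⁺).
So E°(MnO₄⁻/Mn²⁺) = E°cell + E°(Fe³⁺/Fe²⁺) = +0.740 + (+0.77) = +1.51 V.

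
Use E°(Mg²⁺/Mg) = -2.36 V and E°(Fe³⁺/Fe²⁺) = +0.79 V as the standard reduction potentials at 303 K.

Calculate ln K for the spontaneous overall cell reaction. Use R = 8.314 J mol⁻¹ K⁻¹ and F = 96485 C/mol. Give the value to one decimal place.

Cathode: Fe³⁺/Fe²⁺; anode: Mg²⁺/Mg. E°cell = (+0.79) − (-2.36) = +3.15 V, with n = 2.
ΔG° = −nFE° = −RT ln K, so ln K = nFE°/(RT) = (2)(96485)(+3.15) / ((8.314)(303)) = 241.295.

241.3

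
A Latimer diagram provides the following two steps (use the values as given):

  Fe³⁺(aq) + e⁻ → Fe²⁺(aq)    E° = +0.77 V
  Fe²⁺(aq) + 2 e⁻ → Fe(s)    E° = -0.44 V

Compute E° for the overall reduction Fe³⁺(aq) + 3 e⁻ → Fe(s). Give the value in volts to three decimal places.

-0.037 V

Standard free energies of sequential steps add: ΔG°₃ = ΔG°₁ + ΔG°₂, so n₃E°₃ = n₁E°₁ + n₂E°₂.
E°₃ = (1×+0.77 + 2×-0.44) / 3 = (-0.110) / 3 = -0.037 V.
E° values themselves are not directly additive — weighting by electron count is essential.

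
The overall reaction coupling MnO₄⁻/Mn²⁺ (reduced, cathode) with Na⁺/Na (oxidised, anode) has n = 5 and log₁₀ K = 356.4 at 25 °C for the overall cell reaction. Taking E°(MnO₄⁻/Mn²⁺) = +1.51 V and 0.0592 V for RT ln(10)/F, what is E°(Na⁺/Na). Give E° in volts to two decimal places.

E°cell = (0.0592/n)·log K = (0.0592/5)(356.4) = +4.220 V.
Since MnO₄⁻/Mn²⁺ is the cathode and Na⁺/Na the anode, E°cell = E°(MnO₄⁻/Mn²⁺) − E°(Na⁺/Na).
So E°(Na⁺/Na) = E°(MnO₄⁻/Mn²⁺) − E°cell = (+1.51) − (+4.220) = -2.71 V.

-2.71 V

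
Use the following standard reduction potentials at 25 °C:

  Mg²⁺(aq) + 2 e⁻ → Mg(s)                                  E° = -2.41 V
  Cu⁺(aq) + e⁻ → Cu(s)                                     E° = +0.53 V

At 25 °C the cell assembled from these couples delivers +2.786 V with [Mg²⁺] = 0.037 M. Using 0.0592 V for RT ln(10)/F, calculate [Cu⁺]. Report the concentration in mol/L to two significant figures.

Cu⁺/Cu is the cathode, Mg²⁺/Mg the anode: E°cell = +2.94 V, n = 2.
Overall reaction: 2 Cu⁺(aq) + Mg(s) → 2 Cu(s) + Mg²⁺(aq); Q = [Mg²⁺]^1/[Cu⁺]^2.
From E = E° − (0.0592/n) log Q: log Q = (E° − E)·n/0.0592 = (+2.94 − (+2.786))·2/0.0592 = 5.2027.
So 2·log[Cu⁺] = 1·log(0.037) − log Q = -1.4318 − (5.2027) = -6.6345; log[Cu⁺] = -6.6345 / 2 = -3.3173; [Cu⁺] = 10^(-3.3173) ≈ 0.00048 M.

0.00048 M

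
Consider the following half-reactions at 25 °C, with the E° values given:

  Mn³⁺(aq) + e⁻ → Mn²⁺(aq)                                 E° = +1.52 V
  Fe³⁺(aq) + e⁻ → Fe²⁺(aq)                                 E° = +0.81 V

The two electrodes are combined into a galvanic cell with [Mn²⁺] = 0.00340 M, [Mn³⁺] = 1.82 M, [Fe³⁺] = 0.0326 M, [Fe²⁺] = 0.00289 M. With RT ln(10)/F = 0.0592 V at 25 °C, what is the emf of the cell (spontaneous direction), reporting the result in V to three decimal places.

+0.809 V

Mn³⁺/Mn²⁺ is the cathode (higher E°), Fe³⁺/Fe²⁺ the anode: E°cell = +1.52 − (+0.81) = +0.71 V, n = 1.
Overall: Mn³⁺(aq) + Fe²⁺(aq) → Mn²⁺(aq) + Fe³⁺(aq)
Q = [Mn²⁺]·[Fe³⁺] / ([Mn³⁺]·[Fe²⁺]); log Q = -1.676.
E = E° − (0.0592/n) log Q = +0.71 − (0.0592/1)(-1.676) = +0.809 V.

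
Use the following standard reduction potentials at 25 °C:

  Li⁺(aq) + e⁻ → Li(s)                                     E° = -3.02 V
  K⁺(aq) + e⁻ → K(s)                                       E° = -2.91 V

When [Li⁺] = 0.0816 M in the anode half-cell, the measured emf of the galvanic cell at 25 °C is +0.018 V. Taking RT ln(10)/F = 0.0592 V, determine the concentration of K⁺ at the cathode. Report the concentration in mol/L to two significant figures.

0.0023 M

K⁺/K is the cathode, Li⁺/Li the anode: E°cell = +0.11 V, n = 1.
Overall reaction: K⁺(aq) + Li(s) → K(s) + Li⁺(aq); Q = [Li⁺]^1/[K⁺]^1.
From E = E° − (0.0592/n) log Q: log Q = (E° − E)·n/0.0592 = (+0.11 − (+0.018))·1/0.0592 = 1.5541.
So 1·log[K⁺] = 1·log(0.0816) − log Q = -1.0883 − (1.5541) = -2.6424; [K⁺] = 10^(-2.6424) ≈ 0.0023 M.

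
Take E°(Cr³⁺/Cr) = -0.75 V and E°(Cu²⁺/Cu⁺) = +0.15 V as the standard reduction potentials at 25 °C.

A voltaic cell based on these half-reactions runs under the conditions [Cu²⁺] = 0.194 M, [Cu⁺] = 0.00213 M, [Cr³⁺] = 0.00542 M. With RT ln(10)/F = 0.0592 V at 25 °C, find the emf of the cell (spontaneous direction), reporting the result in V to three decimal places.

+1.061 V

Cu²⁺/Cu⁺ is the cathode (higher E°), Cr³⁺/Cr the anode: E°cell = +0.15 − (-0.75) = +0.90 V, n = 3.
Overall: 3 Cu²⁺(aq) + Cr(s) → 3 Cu⁺(aq) + Cr³⁺(aq)
Q = [Cu⁺]^3·[Cr³⁺] / ([Cu²⁺]^3); log Q = -8.144.
E = E° − (0.0592/n) log Q = +0.90 − (0.0592/3)(-8.144) = +1.061 V.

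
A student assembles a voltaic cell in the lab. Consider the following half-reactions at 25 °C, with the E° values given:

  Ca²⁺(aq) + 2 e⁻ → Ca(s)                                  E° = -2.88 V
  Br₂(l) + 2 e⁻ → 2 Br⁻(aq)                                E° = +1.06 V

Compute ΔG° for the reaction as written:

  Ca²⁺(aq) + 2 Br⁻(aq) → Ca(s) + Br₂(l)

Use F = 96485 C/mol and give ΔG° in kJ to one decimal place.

As written, Ca²⁺/Ca is reduced (cathode) and Br₂/Br⁻ is oxidised (anode), so E°cell = (-2.88) − (+1.06) = -3.94 V.
Balancing electrons gives n = 2.
ΔG° = −nFE° = −(2)(96485)(-3.94) = 760,302 J = +760.3 kJ.

+760.3 kJ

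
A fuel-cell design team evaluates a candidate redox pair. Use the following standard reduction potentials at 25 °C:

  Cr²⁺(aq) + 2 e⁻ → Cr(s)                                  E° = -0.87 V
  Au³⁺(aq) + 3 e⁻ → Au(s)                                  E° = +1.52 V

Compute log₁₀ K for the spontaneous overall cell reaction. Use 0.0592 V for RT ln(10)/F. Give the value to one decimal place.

Cathode: Au³⁺/Au; anode: Cr²⁺/Cr. E°cell = +2.39 V, n = 6.
log K = nE°cell / 0.0592 = (6)(+2.39) / 0.0592 = 242.2.

242.2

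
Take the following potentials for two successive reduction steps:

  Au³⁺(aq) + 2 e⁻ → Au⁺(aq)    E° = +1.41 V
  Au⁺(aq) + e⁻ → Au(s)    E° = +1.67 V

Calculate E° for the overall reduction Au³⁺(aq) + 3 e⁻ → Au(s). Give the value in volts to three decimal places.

+1.497 V

Standard free energies of sequential steps add: ΔG°₃ = ΔG°₁ + ΔG°₂, so n₃E°₃ = n₁E°₁ + n₂E°₂.
E°₃ = (2×+1.41 + 1×+1.67) / 3 = (+4.490) / 3 = +1.497 V.
E° values themselves are not directly additive — weighting by electron count is essential.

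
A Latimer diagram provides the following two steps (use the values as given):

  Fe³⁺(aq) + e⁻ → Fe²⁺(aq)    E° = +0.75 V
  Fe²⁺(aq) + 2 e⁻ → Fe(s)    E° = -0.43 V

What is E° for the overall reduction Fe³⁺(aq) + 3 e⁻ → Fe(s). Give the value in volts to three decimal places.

Standard free energies of sequential steps add: ΔG°₃ = ΔG°₁ + ΔG°₂, so n₃E°₃ = n₁E°₁ + n₂E°₂.
E°₃ = (1×+0.75 + 2×-0.43) / 3 = (-0.110) / 3 = -0.037 V.
Simply averaging or adding the two E° values would be wrong; the electron-weighted sum is required.

-0.037 V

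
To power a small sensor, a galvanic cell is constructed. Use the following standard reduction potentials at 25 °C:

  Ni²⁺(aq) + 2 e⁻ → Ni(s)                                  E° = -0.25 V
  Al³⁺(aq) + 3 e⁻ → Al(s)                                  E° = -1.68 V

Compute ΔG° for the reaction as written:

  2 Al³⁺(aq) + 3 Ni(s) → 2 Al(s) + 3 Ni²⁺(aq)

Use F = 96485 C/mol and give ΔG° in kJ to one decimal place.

+827.8 kJ

As written, Al³⁺/Al is reduced (cathode) and Ni²⁺/Ni is oxidised (anode), so E°cell = (-1.68) − (-0.25) = -1.43 V.
Balancing electrons gives n = 6.
ΔG° = −nFE° = −(6)(96485)(-1.43) = 827,841 J = +827.8 kJ.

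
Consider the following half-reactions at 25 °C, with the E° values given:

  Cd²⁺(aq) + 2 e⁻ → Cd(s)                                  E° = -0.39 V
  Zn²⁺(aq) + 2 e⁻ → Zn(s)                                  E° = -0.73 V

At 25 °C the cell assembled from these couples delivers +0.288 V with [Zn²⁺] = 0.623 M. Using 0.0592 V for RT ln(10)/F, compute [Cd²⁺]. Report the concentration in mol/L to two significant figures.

Cd²⁺/Cd is the cathode, Zn²⁺/Zn the anode: E°cell = +0.34 V, n = 2.
Overall reaction: Cd²⁺(aq) + Zn(s) → Cd(s) + Zn²⁺(aq); Q = [Zn²⁺]^1/[Cd²⁺]^1.
From E = E° − (0.0592/n) log Q: log Q = (E° − E)·n/0.0592 = (+0.34 − (+0.288))·2/0.0592 = 1.7568.
So 1·log[Cd²⁺] = 1·log(0.623) − log Q = -0.2055 − (1.7568) = -1.9623; [Cd²⁺] = 10^(-1.9623) ≈ 0.011 M.

0.011 M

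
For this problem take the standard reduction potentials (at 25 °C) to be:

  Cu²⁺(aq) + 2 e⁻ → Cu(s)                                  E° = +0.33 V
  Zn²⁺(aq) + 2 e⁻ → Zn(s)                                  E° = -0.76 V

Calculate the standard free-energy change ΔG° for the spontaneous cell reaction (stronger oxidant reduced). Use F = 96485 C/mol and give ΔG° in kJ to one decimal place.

Cu²⁺/Cu (E° = +0.33 V) is the cathode; Zn²⁺/Zn (E° = -0.76 V) is the anode, so E°cell = +1.09 V.
Balancing electrons gives n = 2 (lcm of 2 and 2).
ΔG° = −nFE° = −(2)(96485)(+1.09) = -210,337 J = -210.3 kJ.

-210.3 kJ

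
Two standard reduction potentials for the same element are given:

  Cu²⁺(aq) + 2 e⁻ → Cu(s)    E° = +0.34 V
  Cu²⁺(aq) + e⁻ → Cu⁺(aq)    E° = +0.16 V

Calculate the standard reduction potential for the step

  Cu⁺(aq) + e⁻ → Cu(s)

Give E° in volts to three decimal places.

+0.520 V

Sequential free energies add, so n₃E°₃ = n₁E°₁ + n₂E°₂.
With n₃ = 2, and the known step contributing 1×(+0.16) V, the unknown satisfies 1·E° = 2×(+0.34) − 1×(+0.16) = +0.520.
E° = +0.520 / 1 = +0.520 V.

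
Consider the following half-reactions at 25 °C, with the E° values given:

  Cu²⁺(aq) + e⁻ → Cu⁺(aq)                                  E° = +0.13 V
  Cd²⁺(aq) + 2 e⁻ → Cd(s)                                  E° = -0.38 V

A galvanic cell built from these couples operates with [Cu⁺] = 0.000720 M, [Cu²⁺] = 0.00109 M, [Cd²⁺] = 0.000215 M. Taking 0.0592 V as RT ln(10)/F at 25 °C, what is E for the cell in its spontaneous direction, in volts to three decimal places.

+0.629 V

Cu²⁺/Cu⁺ is the cathode (higher E°), Cd²⁺/Cd the anode: E°cell = +0.13 − (-0.38) = +0.51 V, n = 2.
Overall: 2 Cu²⁺(aq) + Cd(s) → 2 Cu⁺(aq) + Cd²⁺(aq)
Q = [Cu⁺]^2·[Cd²⁺] / ([Cu²⁺]^2); log Q = -4.028.
E = E° − (0.0592/n) log Q = +0.51 − (0.0592/2)(-4.028) = +0.629 V.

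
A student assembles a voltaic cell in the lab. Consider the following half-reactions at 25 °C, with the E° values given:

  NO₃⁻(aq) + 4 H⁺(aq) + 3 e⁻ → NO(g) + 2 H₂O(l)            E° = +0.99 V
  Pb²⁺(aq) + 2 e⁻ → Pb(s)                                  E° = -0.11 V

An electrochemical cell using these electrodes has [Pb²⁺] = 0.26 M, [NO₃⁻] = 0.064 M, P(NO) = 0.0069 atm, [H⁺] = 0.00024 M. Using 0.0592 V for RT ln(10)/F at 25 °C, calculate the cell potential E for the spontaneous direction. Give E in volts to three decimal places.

+0.851 V

NO₃⁻/NO is the cathode (higher E°), Pb²⁺/Pb the anode: E°cell = +0.99 − (-0.11) = +1.10 V, n = 6.
Overall: 2 NO₃⁻(aq) + 8 H⁺(aq) + 3 Pb(s) → 2 NO(g) + 4 H₂O(l) + 3 Pb²⁺(aq)
Q = P(NO)^2·[Pb²⁺]^3 / ([NO₃⁻]^2·[H⁺]^8); log Q = 25.269.
E = E° − (0.0592/n) log Q = +1.10 − (0.0592/6)(25.269) = +0.851 V.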